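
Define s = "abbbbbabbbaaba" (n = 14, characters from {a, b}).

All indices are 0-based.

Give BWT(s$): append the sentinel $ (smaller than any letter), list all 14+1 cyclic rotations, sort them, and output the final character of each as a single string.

abbab$abbbbabba

rank  rotation         last
    0  $abbbbbabbbaaba  a
    1  a$abbbbbabbbaab  b
    2  aaba$abbbbbabbb  b
    3  aba$abbbbbabbba  a
    4  abbbaaba$abbbbb  b
    5  abbbbbabbbaaba$  $
    6  ba$abbbbbabbbaa  a
    7  baaba$abbbbbabb  b
    8  babbbaaba$abbbb  b
    9  bbaaba$abbbbbab  b
   10  bbabbbaaba$abbb  b
   11  bbbaaba$abbbbba  a
   12  bbbabbbaaba$abb  b
   13  bbbbabbbaaba$ab  b
   14  bbbbbabbbaaba$a  a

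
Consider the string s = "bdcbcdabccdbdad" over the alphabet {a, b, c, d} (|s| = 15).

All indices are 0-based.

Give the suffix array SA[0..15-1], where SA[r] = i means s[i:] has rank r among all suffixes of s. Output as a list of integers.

[6, 13, 7, 3, 11, 0, 2, 8, 4, 9, 14, 5, 12, 10, 1]

rank→(start, suffix):
  0 → (6, 'abccdbdad')
  1 → (13, 'ad')
  2 → (7, 'bccdbdad')
  3 → (3, 'bcdabccdbdad')
  4 → (11, 'bdad')
  5 → (0, 'bdcbcdabccdbdad')
  6 → (2, 'cbcdabccdbdad')
  7 → (8, 'ccdbdad')
  8 → (4, 'cdabccdbdad')
  9 → (9, 'cdbdad')
  10 → (14, 'd')
  11 → (5, 'dabccdbdad')
  12 → (12, 'dad')
  13 → (10, 'dbdad')
  14 → (1, 'dcbcdabccdbdad')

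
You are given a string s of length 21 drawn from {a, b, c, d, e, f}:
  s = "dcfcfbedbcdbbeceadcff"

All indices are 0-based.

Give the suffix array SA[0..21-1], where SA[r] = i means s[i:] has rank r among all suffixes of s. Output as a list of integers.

sorted suffixes:
  #0 SA[0]=16  'adcff'
  #1 SA[1]=11  'bbeceadcff'
  #2 SA[2]=8  'bcdbbeceadcff'
  #3 SA[3]=12  'beceadcff'
  #4 SA[4]=5  'bedbcdbbeceadcff'
  #5 SA[5]=9  'cdbbeceadcff'
  #6 SA[6]=14  'ceadcff'
  #7 SA[7]=3  'cfbedbcdbbeceadcff'
  #8 SA[8]=1  'cfcfbedbcdbbeceadcff'
  #9 SA[9]=18  'cff'
  #10 SA[10]=10  'dbbeceadcff'
  #11 SA[11]=7  'dbcdbbeceadcff'
  #12 SA[12]=0  'dcfcfbedbcdbbeceadcff'
  #13 SA[13]=17  'dcff'
  #14 SA[14]=15  'eadcff'
  #15 SA[15]=13  'eceadcff'
  #16 SA[16]=6  'edbcdbbeceadcff'
  #17 SA[17]=20  'f'
  #18 SA[18]=4  'fbedbcdbbeceadcff'
  #19 SA[19]=2  'fcfbedbcdbbeceadcff'
  #20 SA[20]=19  'ff'

[16, 11, 8, 12, 5, 9, 14, 3, 1, 18, 10, 7, 0, 17, 15, 13, 6, 20, 4, 2, 19]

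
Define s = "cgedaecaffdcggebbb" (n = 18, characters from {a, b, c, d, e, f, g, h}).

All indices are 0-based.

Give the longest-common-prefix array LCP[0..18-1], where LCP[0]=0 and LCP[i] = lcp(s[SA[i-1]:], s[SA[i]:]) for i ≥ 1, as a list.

[0, 1, 0, 1, 2, 0, 1, 2, 0, 1, 0, 1, 1, 0, 1, 0, 2, 1]

sorted suffixes:
  #0 SA[0]=4  'aecaffdcggebbb'
  #1 SA[1]=7  'affdcggebbb'
  #2 SA[2]=17  'b'
  #3 SA[3]=16  'bb'
  #4 SA[4]=15  'bbb'
  #5 SA[5]=6  'caffdcggebbb'
  #6 SA[6]=0  'cgedaecaffdcggebbb'
  #7 SA[7]=11  'cggebbb'
  #8 SA[8]=3  'daecaffdcggebbb'
  #9 SA[9]=10  'dcggebbb'
  #10 SA[10]=14  'ebbb'
  #11 SA[11]=5  'ecaffdcggebbb'
  #12 SA[12]=2  'edaecaffdcggebbb'
  #13 SA[13]=9  'fdcggebbb'
  #14 SA[14]=8  'ffdcggebbb'
  #15 SA[15]=13  'gebbb'
  #16 SA[16]=1  'gedaecaffdcggebbb'
  #17 SA[17]=12  'ggebbb'

SA = [4, 7, 17, 16, 15, 6, 0, 11, 3, 10, 14, 5, 2, 9, 8, 13, 1, 12]
i: (SA[i-1],SA[i]) lcp shared
  1: (4,7) 1 'a'
  2: (7,17) 0 ''
  3: (17,16) 1 'b'
  4: (16,15) 2 'bb'
  5: (15,6) 0 ''
  6: (6,0) 1 'c'
  7: (0,11) 2 'cg'
  8: (11,3) 0 ''
  9: (3,10) 1 'd'
  10: (10,14) 0 ''
  11: (14,5) 1 'e'
  12: (5,2) 1 'e'
  13: (2,9) 0 ''
  14: (9,8) 1 'f'
  15: (8,13) 0 ''
  16: (13,1) 2 'ge'
  17: (1,12) 1 'g'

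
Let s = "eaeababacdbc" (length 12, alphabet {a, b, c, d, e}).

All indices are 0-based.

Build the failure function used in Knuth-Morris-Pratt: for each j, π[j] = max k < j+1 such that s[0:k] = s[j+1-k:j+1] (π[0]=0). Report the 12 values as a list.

π[0] = 0
j=1 s[j]='a': π[1]=0 (border '')
j=2 s[j]='e': π[2]=1 (border 'e')
j=3 s[j]='a': π[3]=2 (border 'ea')
j=4 s[j]='b': k: 2→0; π[4]=0 (border '')
j=5 s[j]='a': π[5]=0 (border '')
j=6 s[j]='b': π[6]=0 (border '')
j=7 s[j]='a': π[7]=0 (border '')
j=8 s[j]='c': π[8]=0 (border '')
j=9 s[j]='d': π[9]=0 (border '')
j=10 s[j]='b': π[10]=0 (border '')
j=11 s[j]='c': π[11]=0 (border '')

[0, 0, 1, 2, 0, 0, 0, 0, 0, 0, 0, 0]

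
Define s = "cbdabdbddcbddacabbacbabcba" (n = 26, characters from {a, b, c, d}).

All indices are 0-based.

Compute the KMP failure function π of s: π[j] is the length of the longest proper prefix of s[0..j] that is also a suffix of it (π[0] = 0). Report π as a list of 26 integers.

[0, 0, 0, 0, 0, 0, 0, 0, 0, 1, 2, 3, 0, 0, 1, 0, 0, 0, 0, 1, 2, 0, 0, 1, 2, 0]

π[0] = 0
j=1 s[j]='b': π[1]=0 (border '')
j=2 s[j]='d': π[2]=0 (border '')
j=3 s[j]='a': π[3]=0 (border '')
j=4 s[j]='b': π[4]=0 (border '')
j=5 s[j]='d': π[5]=0 (border '')
j=6 s[j]='b': π[6]=0 (border '')
j=7 s[j]='d': π[7]=0 (border '')
j=8 s[j]='d': π[8]=0 (border '')
j=9 s[j]='c': π[9]=1 (border 'c')
j=10 s[j]='b': π[10]=2 (border 'cb')
j=11 s[j]='d': π[11]=3 (border 'cbd')
j=12 s[j]='d': k: 3→0; π[12]=0 (border '')
j=13 s[j]='a': π[13]=0 (border '')
j=14 s[j]='c': π[14]=1 (border 'c')
j=15 s[j]='a': k: 1→0; π[15]=0 (border '')
j=16 s[j]='b': π[16]=0 (border '')
j=17 s[j]='b': π[17]=0 (border '')
j=18 s[j]='a': π[18]=0 (border '')
j=19 s[j]='c': π[19]=1 (border 'c')
j=20 s[j]='b': π[20]=2 (border 'cb')
j=21 s[j]='a': k: 2→0; π[21]=0 (border '')
j=22 s[j]='b': π[22]=0 (border '')
j=23 s[j]='c': π[23]=1 (border 'c')
j=24 s[j]='b': π[24]=2 (border 'cb')
j=25 s[j]='a': k: 2→0; π[25]=0 (border '')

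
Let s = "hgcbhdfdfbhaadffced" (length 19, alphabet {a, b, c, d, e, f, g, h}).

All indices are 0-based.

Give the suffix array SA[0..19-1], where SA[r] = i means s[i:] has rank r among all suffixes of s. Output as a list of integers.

[11, 12, 9, 3, 2, 16, 18, 7, 5, 13, 17, 8, 15, 6, 14, 1, 10, 4, 0]

sorted suffixes:
  #0 SA[0]=11  'aadffced'
  #1 SA[1]=12  'adffced'
  #2 SA[2]=9  'bhaadffced'
  #3 SA[3]=3  'bhdfdfbhaadffced'
  #4 SA[4]=2  'cbhdfdfbhaadffced'
  #5 SA[5]=16  'ced'
  #6 SA[6]=18  'd'
  #7 SA[7]=7  'dfbhaadffced'
  #8 SA[8]=5  'dfdfbhaadffced'
  #9 SA[9]=13  'dffced'
  #10 SA[10]=17  'ed'
  #11 SA[11]=8  'fbhaadffced'
  #12 SA[12]=15  'fced'
  #13 SA[13]=6  'fdfbhaadffced'
  #14 SA[14]=14  'ffced'
  #15 SA[15]=1  'gcbhdfdfbhaadffced'
  #16 SA[16]=10  'haadffced'
  #17 SA[17]=4  'hdfdfbhaadffced'
  #18 SA[18]=0  'hgcbhdfdfbhaadffced'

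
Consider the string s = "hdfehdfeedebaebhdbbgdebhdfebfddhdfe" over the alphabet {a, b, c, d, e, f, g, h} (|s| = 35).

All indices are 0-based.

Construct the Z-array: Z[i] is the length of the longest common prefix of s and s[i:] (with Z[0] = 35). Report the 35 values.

Z[0]=35
i=1: fresh scan; Z[1]=0
i=2: fresh scan; Z[2]=0
i=3: fresh scan; Z[3]=0
i=4: fresh scan; Z[4]=4 scan→box=[4,8)
i=5: min(r-i=3, Z[1]=0)=0; Z[5]=0
i=6: min(r-i=2, Z[2]=0)=0; Z[6]=0
i=7: min(r-i=1, Z[3]=0)=0; Z[7]=0
i=8: fresh scan; Z[8]=0
i=9: fresh scan; Z[9]=0
i=10: fresh scan; Z[10]=0
i=11: fresh scan; Z[11]=0
i=12: fresh scan; Z[12]=0
i=13: fresh scan; Z[13]=0
i=14: fresh scan; Z[14]=0
i=15: fresh scan; Z[15]=2 scan→box=[15,17)
i=16: min(r-i=1, Z[1]=0)=0; Z[16]=0
i=17: fresh scan; Z[17]=0
i=18: fresh scan; Z[18]=0
i=19: fresh scan; Z[19]=0
i=20: fresh scan; Z[20]=0
i=21: fresh scan; Z[21]=0
i=22: fresh scan; Z[22]=0
i=23: fresh scan; Z[23]=4 scan→box=[23,27)
i=24: min(r-i=3, Z[1]=0)=0; Z[24]=0
i=25: min(r-i=2, Z[2]=0)=0; Z[25]=0
i=26: min(r-i=1, Z[3]=0)=0; Z[26]=0
i=27: fresh scan; Z[27]=0
i=28: fresh scan; Z[28]=0
i=29: fresh scan; Z[29]=0
i=30: fresh scan; Z[30]=0
i=31: fresh scan; Z[31]=4 scan→box=[31,35)
i=32: min(r-i=3, Z[1]=0)=0; Z[32]=0
i=33: min(r-i=2, Z[2]=0)=0; Z[33]=0
i=34: min(r-i=1, Z[3]=0)=0; Z[34]=0

[35, 0, 0, 0, 4, 0, 0, 0, 0, 0, 0, 0, 0, 0, 0, 2, 0, 0, 0, 0, 0, 0, 0, 4, 0, 0, 0, 0, 0, 0, 0, 4, 0, 0, 0]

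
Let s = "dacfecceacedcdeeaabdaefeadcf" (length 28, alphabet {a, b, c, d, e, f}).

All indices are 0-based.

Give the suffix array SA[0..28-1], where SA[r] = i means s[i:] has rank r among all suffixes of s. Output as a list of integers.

[16, 17, 8, 1, 24, 20, 18, 5, 12, 6, 9, 26, 2, 0, 19, 11, 25, 13, 15, 7, 23, 4, 10, 14, 21, 27, 22, 3]

sorted suffixes:
  #0 SA[0]=16  'aabdaefeadcf'
  #1 SA[1]=17  'abdaefeadcf'
  #2 SA[2]=8  'acedcdeeaabdaefeadcf'
  #3 SA[3]=1  'acfecceacedcdeeaabdaefeadcf'
  #4 SA[4]=24  'adcf'
  #5 SA[5]=20  'aefeadcf'
  #6 SA[6]=18  'bdaefeadcf'
  #7 SA[7]=5  'cceacedcdeeaabdaefeadcf'
  #8 SA[8]=12  'cdeeaabdaefeadcf'
  #9 SA[9]=6  'ceacedcdeeaabdaefeadcf'
  #10 SA[10]=9  'cedcdeeaabdaefeadcf'
  #11 SA[11]=26  'cf'
  #12 SA[12]=2  'cfecceacedcdeeaabdaefeadcf'
  #13 SA[13]=0  'dacfecceacedcdeeaabdaefeadcf'
  #14 SA[14]=19  'daefeadcf'
  #15 SA[15]=11  'dcdeeaabdaefeadcf'
  #16 SA[16]=25  'dcf'
  #17 SA[17]=13  'deeaabdaefeadcf'
  #18 SA[18]=15  'eaabdaefeadcf'
  #19 SA[19]=7  'eacedcdeeaabdaefeadcf'
  #20 SA[20]=23  'eadcf'
  #21 SA[21]=4  'ecceacedcdeeaabdaefeadcf'
  #22 SA[22]=10  'edcdeeaabdaefeadcf'
  #23 SA[23]=14  'eeaabdaefeadcf'
  #24 SA[24]=21  'efeadcf'
  #25 SA[25]=27  'f'
  #26 SA[26]=22  'feadcf'
  #27 SA[27]=3  'fecceacedcdeeaabdaefeadcf'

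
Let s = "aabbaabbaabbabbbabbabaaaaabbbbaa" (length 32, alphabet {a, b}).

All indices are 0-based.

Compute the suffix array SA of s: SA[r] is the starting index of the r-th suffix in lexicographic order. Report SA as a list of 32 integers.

[31, 30, 21, 22, 23, 0, 4, 8, 24, 19, 1, 5, 16, 9, 12, 25, 29, 20, 3, 7, 18, 15, 11, 28, 2, 6, 17, 14, 10, 27, 13, 26]

rank→(start, suffix):
  0 → (31, 'a')
  1 → (30, 'aa')
  2 → (21, 'aaaaabbbbaa')
  3 → (22, 'aaaabbbbaa')
  4 → (23, 'aaabbbbaa')
  5 → (0, 'aabbaabbaabbabbbabbabaaaaabbbbaa')
  6 → (4, 'aabbaabbabbbabbabaaaaabbbbaa')
  7 → (8, 'aabbabbbabbabaaaaabbbbaa')
  8 → (24, 'aabbbbaa')
  9 → (19, 'abaaaaabbbbaa')
  10 → (1, 'abbaabbaabbabbbabbabaaaaabbbbaa')
  11 → (5, 'abbaabbabbbabbabaaaaabbbbaa')
  12 → (16, 'abbabaaaaabbbbaa')
  13 → (9, 'abbabbbabbabaaaaabbbbaa')
  14 → (12, 'abbbabbabaaaaabbbbaa')
  15 → (25, 'abbbbaa')
  16 → (29, 'baa')
  17 → (20, 'baaaaabbbbaa')
  18 → (3, 'baabbaabbabbbabbabaaaaabbbbaa')
  19 → (7, 'baabbabbbabbabaaaaabbbbaa')
  20 → (18, 'babaaaaabbbbaa')
  21 → (15, 'babbabaaaaabbbbaa')
  22 → (11, 'babbbabbabaaaaabbbbaa')
  23 → (28, 'bbaa')
  24 → (2, 'bbaabbaabbabbbabbabaaaaabbbbaa')
  25 → (6, 'bbaabbabbbabbabaaaaabbbbaa')
  26 → (17, 'bbabaaaaabbbbaa')
  27 → (14, 'bbabbabaaaaabbbbaa')
  28 → (10, 'bbabbbabbabaaaaabbbbaa')
  29 → (27, 'bbbaa')
  30 → (13, 'bbbabbabaaaaabbbbaa')
  31 → (26, 'bbbbaa')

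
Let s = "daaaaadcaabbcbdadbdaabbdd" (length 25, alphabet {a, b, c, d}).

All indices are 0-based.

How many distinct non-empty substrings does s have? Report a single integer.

rank→(start, suffix):
  0 → (1, 'aaaaadcaabbcbdadbdaabbdd')
  1 → (2, 'aaaadcaabbcbdadbdaabbdd')
  2 → (3, 'aaadcaabbcbdadbdaabbdd')
  3 → (8, 'aabbcbdadbdaabbdd')
  4 → (19, 'aabbdd')
  5 → (4, 'aadcaabbcbdadbdaabbdd')
  6 → (9, 'abbcbdadbdaabbdd')
  7 → (20, 'abbdd')
  8 → (15, 'adbdaabbdd')
  9 → (5, 'adcaabbcbdadbdaabbdd')
  10 → (10, 'bbcbdadbdaabbdd')
  11 → (21, 'bbdd')
  12 → (11, 'bcbdadbdaabbdd')
  13 → (17, 'bdaabbdd')
  14 → (13, 'bdadbdaabbdd')
  15 → (22, 'bdd')
  16 → (7, 'caabbcbdadbdaabbdd')
  17 → (12, 'cbdadbdaabbdd')
  18 → (24, 'd')
  19 → (0, 'daaaaadcaabbcbdadbdaabbdd')
  20 → (18, 'daabbdd')
  21 → (14, 'dadbdaabbdd')
  22 → (16, 'dbdaabbdd')
  23 → (6, 'dcaabbcbdadbdaabbdd')
  24 → (23, 'dd')

SA = [1, 2, 3, 8, 19, 4, 9, 20, 15, 5, 10, 21, 11, 17, 13, 22, 7, 12, 24, 0, 18, 14, 16, 6, 23]
rank  pair      lcp
   1  s[1:],s[2:]  4  'aaaa'
   2  s[2:],s[3:]  3  'aaa'
   3  s[3:],s[8:]  2  'aa'
   4  s[8:],s[19:]  4  'aabb'
   5  s[19:],s[4:]  2  'aa'
   6  s[4:],s[9:]  1  'a'
   7  s[9:],s[20:]  3  'abb'
   8  s[20:],s[15:]  1  'a'
   9  s[15:],s[5:]  2  'ad'
  10  s[5:],s[10:]  0  ''
  11  s[10:],s[21:]  2  'bb'
  12  s[21:],s[11:]  1  'b'
  13  s[11:],s[17:]  1  'b'
  14  s[17:],s[13:]  3  'bda'
  15  s[13:],s[22:]  2  'bd'
  16  s[22:],s[7:]  0  ''
  17  s[7:],s[12:]  1  'c'
  18  s[12:],s[24:]  0  ''
  19  s[24:],s[0:]  1  'd'
  20  s[0:],s[18:]  3  'daa'
  21  s[18:],s[14:]  2  'da'
  22  s[14:],s[16:]  1  'd'
  23  s[16:],s[6:]  1  'd'
  24  s[6:],s[23:]  1  'd'

n(n+1)/2 = 25·26/2 = 325
Σ LCP = 0 + 4 + 3 + 2 + 4 + 2 + 1 + 3 + 1 + 2 + 0 + 2 + 1 + 1 + 3 + 2 + 0 + 1 + 0 + 1 + 3 + 2 + 1 + 1 + 1 = 41
distinct = 325 − 41 = 284

284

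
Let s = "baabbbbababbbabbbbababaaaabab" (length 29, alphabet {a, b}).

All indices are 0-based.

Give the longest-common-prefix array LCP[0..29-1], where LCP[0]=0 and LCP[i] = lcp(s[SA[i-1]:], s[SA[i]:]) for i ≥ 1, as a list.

rank | idx | suffix
   0 |  22 | aaaabab
   1 |  23 | aaabab
   2 |  24 | aabab
   3 |   1 | aabbbbababbbabbbbababaaaabab
   4 |  27 | ab
   5 |  20 | abaaaabab
   6 |  25 | abab
   7 |  18 | ababaaaabab
   8 |   7 | ababbbabbbbababaaaabab
   9 |   9 | abbbabbbbababaaaabab
  10 |  13 | abbbbababaaaabab
  11 |   2 | abbbbababbbabbbbababaaaabab
  12 |  28 | b
  13 |  21 | baaaabab
  14 |   0 | baabbbbababbbabbbbababaaaabab
  15 |  26 | bab
  16 |  19 | babaaaabab
  17 |  17 | bababaaaabab
  18 |   6 | bababbbabbbbababaaaabab
  19 |   8 | babbbabbbbababaaaabab
  20 |  12 | babbbbababaaaabab
  21 |  16 | bbababaaaabab
  22 |   5 | bbababbbabbbbababaaaabab
  23 |  11 | bbabbbbababaaaabab
  24 |  15 | bbbababaaaabab
  25 |   4 | bbbababbbabbbbababaaaabab
  26 |  10 | bbbabbbbababaaaabab
  27 |  14 | bbbbababaaaabab
  28 |   3 | bbbbababbbabbbbababaaaabab

SA = [22, 23, 24, 1, 27, 20, 25, 18, 7, 9, 13, 2, 28, 21, 0, 26, 19, 17, 6, 8, 12, 16, 5, 11, 15, 4, 10, 14, 3]
i: (SA[i-1],SA[i]) lcp shared
  1: (22,23) 3 'aaa'
  2: (23,24) 2 'aa'
  3: (24,1) 3 'aab'
  4: (1,27) 1 'a'
  5: (27,20) 2 'ab'
  6: (20,25) 3 'aba'
  7: (25,18) 4 'abab'
  8: (18,7) 4 'abab'
  9: (7,9) 2 'ab'
  10: (9,13) 4 'abbb'
  11: (13,2) 9 'abbbbabab'
  12: (2,28) 0 ''
  13: (28,21) 1 'b'
  14: (21,0) 3 'baa'
  15: (0,26) 2 'ba'
  16: (26,19) 3 'bab'
  17: (19,17) 4 'baba'
  18: (17,6) 5 'babab'
  19: (6,8) 3 'bab'
  20: (8,12) 5 'babbb'
  21: (12,16) 1 'b'
  22: (16,5) 6 'bbabab'
  23: (5,11) 4 'bbab'
  24: (11,15) 2 'bb'
  25: (15,4) 7 'bbbabab'
  26: (4,10) 5 'bbbab'
  27: (10,14) 3 'bbb'
  28: (14,3) 8 'bbbbabab'

[0, 3, 2, 3, 1, 2, 3, 4, 4, 2, 4, 9, 0, 1, 3, 2, 3, 4, 5, 3, 5, 1, 6, 4, 2, 7, 5, 3, 8]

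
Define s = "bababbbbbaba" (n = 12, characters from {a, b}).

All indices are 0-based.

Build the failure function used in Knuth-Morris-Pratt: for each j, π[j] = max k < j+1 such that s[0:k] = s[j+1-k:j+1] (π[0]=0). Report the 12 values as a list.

[0, 0, 1, 2, 3, 1, 1, 1, 1, 2, 3, 4]

π[0] = 0
j=1 s[j]='a': π[1]=0 (border '')
j=2 s[j]='b': π[2]=1 (border 'b')
j=3 s[j]='a': π[3]=2 (border 'ba')
j=4 s[j]='b': π[4]=3 (border 'bab')
j=5 s[j]='b': k: 3→1→0; π[5]=1 (border 'b')
j=6 s[j]='b': k: 1→0; π[6]=1 (border 'b')
j=7 s[j]='b': k: 1→0; π[7]=1 (border 'b')
j=8 s[j]='b': k: 1→0; π[8]=1 (border 'b')
j=9 s[j]='a': π[9]=2 (border 'ba')
j=10 s[j]='b': π[10]=3 (border 'bab')
j=11 s[j]='a': π[11]=4 (border 'baba')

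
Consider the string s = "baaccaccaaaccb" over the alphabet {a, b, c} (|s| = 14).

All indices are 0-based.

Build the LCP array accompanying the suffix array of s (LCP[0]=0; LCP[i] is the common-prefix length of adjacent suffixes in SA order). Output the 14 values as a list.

[0, 2, 4, 1, 4, 3, 0, 1, 0, 2, 1, 1, 3, 2]

rank→(start, suffix):
  0 → (8, 'aaaccb')
  1 → (1, 'aaccaccaaaccb')
  2 → (9, 'aaccb')
  3 → (5, 'accaaaccb')
  4 → (2, 'accaccaaaccb')
  5 → (10, 'accb')
  6 → (13, 'b')
  7 → (0, 'baaccaccaaaccb')
  8 → (7, 'caaaccb')
  9 → (4, 'caccaaaccb')
  10 → (12, 'cb')
  11 → (6, 'ccaaaccb')
  12 → (3, 'ccaccaaaccb')
  13 → (11, 'ccb')

SA = [8, 1, 9, 5, 2, 10, 13, 0, 7, 4, 12, 6, 3, 11]
i: (SA[i-1],SA[i]) lcp shared
  1: (8,1) 2 'aa'
  2: (1,9) 4 'aacc'
  3: (9,5) 1 'a'
  4: (5,2) 4 'acca'
  5: (2,10) 3 'acc'
  6: (10,13) 0 ''
  7: (13,0) 1 'b'
  8: (0,7) 0 ''
  9: (7,4) 2 'ca'
  10: (4,12) 1 'c'
  11: (12,6) 1 'c'
  12: (6,3) 3 'cca'
  13: (3,11) 2 'cc'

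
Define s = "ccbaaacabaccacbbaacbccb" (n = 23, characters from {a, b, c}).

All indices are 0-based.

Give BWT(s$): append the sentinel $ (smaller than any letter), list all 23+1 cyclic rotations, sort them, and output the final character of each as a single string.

bbabcacabccbaccacccaaab$

rank  rotation                  last
    0  $ccbaaacabaccacbbaacbccb  b
    1  aaacabaccacbbaacbccb$ccb  b
    2  aacabaccacbbaacbccb$ccba  a
    3  aacbccb$ccbaaacabaccacbb  b
    4  abaccacbbaacbccb$ccbaaac  c
    5  acabaccacbbaacbccb$ccbaa  a
    6  acbbaacbccb$ccbaaacabacc  c
    7  acbccb$ccbaaacabaccacbba  a
    8  accacbbaacbccb$ccbaaacab  b
    9  b$ccbaaacabaccacbbaacbcc  c
   10  baaacabaccacbbaacbccb$cc  c
   11  baacbccb$ccbaaacabaccacb  b
   12  baccacbbaacbccb$ccbaaaca  a
   13  bbaacbccb$ccbaaacabaccac  c
   14  bccb$ccbaaacabaccacbbaac  c
   15  cabaccacbbaacbccb$ccbaaa  a
   16  cacbbaacbccb$ccbaaacabac  c
   17  cb$ccbaaacabaccacbbaacbc  c
   18  cbaaacabaccacbbaacbccb$c  c
   19  cbbaacbccb$ccbaaacabacca  a
   20  cbccb$ccbaaacabaccacbbaa  a
   21  ccacbbaacbccb$ccbaaacaba  a
   22  ccb$ccbaaacabaccacbbaacb  b
   23  ccbaaacabaccacbbaacbccb$  $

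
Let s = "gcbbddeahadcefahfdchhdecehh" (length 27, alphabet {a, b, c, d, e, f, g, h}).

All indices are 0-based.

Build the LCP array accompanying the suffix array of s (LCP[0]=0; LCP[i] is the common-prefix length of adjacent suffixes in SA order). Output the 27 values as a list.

[0, 1, 2, 0, 1, 0, 1, 2, 1, 0, 2, 1, 1, 2, 0, 1, 1, 1, 0, 1, 0, 0, 1, 1, 1, 1, 2]

rank | idx | suffix
   0 |   9 | adcefahfdchhdecehh
   1 |   7 | ahadcefahfdchhdecehh
   2 |  14 | ahfdchhdecehh
   3 |   2 | bbddeahadcefahfdchhdecehh
   4 |   3 | bddeahadcefahfdchhdecehh
   5 |   1 | cbbddeahadcefahfdchhdecehh
   6 |  11 | cefahfdchhdecehh
   7 |  23 | cehh
   8 |  18 | chhdecehh
   9 |  10 | dcefahfdchhdecehh
  10 |  17 | dchhdecehh
  11 |   4 | ddeahadcefahfdchhdecehh
  12 |   5 | deahadcefahfdchhdecehh
  13 |  21 | decehh
  14 |   6 | eahadcefahfdchhdecehh
  15 |  22 | ecehh
  16 |  12 | efahfdchhdecehh
  17 |  24 | ehh
  18 |  13 | fahfdchhdecehh
  19 |  16 | fdchhdecehh
  20 |   0 | gcbbddeahadcefahfdchhdecehh
  21 |  26 | h
  22 |   8 | hadcefahfdchhdecehh
  23 |  20 | hdecehh
  24 |  15 | hfdchhdecehh
  25 |  25 | hh
  26 |  19 | hhdecehh

SA = [9, 7, 14, 2, 3, 1, 11, 23, 18, 10, 17, 4, 5, 21, 6, 22, 12, 24, 13, 16, 0, 26, 8, 20, 15, 25, 19]
[i] adj suffixes → lcp
  [1] 9/7 → 1 ('a')
  [2] 7/14 → 2 ('ah')
  [3] 14/2 → 0 ('')
  [4] 2/3 → 1 ('b')
  [5] 3/1 → 0 ('')
  [6] 1/11 → 1 ('c')
  [7] 11/23 → 2 ('ce')
  [8] 23/18 → 1 ('c')
  [9] 18/10 → 0 ('')
  [10] 10/17 → 2 ('dc')
  [11] 17/4 → 1 ('d')
  [12] 4/5 → 1 ('d')
  [13] 5/21 → 2 ('de')
  [14] 21/6 → 0 ('')
  [15] 6/22 → 1 ('e')
  [16] 22/12 → 1 ('e')
  [17] 12/24 → 1 ('e')
  [18] 24/13 → 0 ('')
  [19] 13/16 → 1 ('f')
  [20] 16/0 → 0 ('')
  [21] 0/26 → 0 ('')
  [22] 26/8 → 1 ('h')
  [23] 8/20 → 1 ('h')
  [24] 20/15 → 1 ('h')
  [25] 15/25 → 1 ('h')
  [26] 25/19 → 2 ('hh')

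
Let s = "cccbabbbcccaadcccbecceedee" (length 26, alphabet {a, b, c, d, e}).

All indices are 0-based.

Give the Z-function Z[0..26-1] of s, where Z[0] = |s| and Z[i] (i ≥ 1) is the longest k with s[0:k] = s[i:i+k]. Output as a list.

[26, 2, 1, 0, 0, 0, 0, 0, 3, 2, 1, 0, 0, 0, 4, 2, 1, 0, 0, 2, 1, 0, 0, 0, 0, 0]

Z[0]=26
i=1: outside box; Z[1]=2 scan→box=[1,3)
i=2: min(r-i=1, Z[1]=2)=1; Z[2]=1
i=3: outside box; Z[3]=0
i=4: outside box; Z[4]=0
i=5: outside box; Z[5]=0
i=6: outside box; Z[6]=0
i=7: outside box; Z[7]=0
i=8: outside box; Z[8]=3 scan→box=[8,11)
i=9: min(r-i=2, Z[1]=2)=2; Z[9]=2
i=10: min(r-i=1, Z[2]=1)=1; Z[10]=1
i=11: outside box; Z[11]=0
i=12: outside box; Z[12]=0
i=13: outside box; Z[13]=0
i=14: outside box; Z[14]=4 scan→box=[14,18)
i=15: min(r-i=3, Z[1]=2)=2; Z[15]=2
i=16: min(r-i=2, Z[2]=1)=1; Z[16]=1
i=17: min(r-i=1, Z[3]=0)=0; Z[17]=0
i=18: outside box; Z[18]=0
i=19: outside box; Z[19]=2 scan→box=[19,21)
i=20: min(r-i=1, Z[1]=2)=1; Z[20]=1
i=21: outside box; Z[21]=0
i=22: outside box; Z[22]=0
i=23: outside box; Z[23]=0
i=24: outside box; Z[24]=0
i=25: outside box; Z[25]=0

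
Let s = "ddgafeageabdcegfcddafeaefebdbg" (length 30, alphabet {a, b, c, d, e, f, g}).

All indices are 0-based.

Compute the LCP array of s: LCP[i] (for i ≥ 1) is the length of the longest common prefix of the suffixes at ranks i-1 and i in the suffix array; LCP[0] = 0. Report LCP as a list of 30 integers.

[0, 1, 1, 4, 1, 0, 2, 1, 0, 1, 0, 1, 1, 1, 2, 1, 0, 2, 2, 1, 1, 1, 0, 1, 3, 2, 0, 1, 1, 1]

rank→(start, suffix):
  0 → (9, 'abdcegfcddafeaefebdbg')
  1 → (22, 'aefebdbg')
  2 → (19, 'afeaefebdbg')
  3 → (3, 'afeageabdcegfcddafeaefebdbg')
  4 → (6, 'ageabdcegfcddafeaefebdbg')
  5 → (26, 'bdbg')
  6 → (10, 'bdcegfcddafeaefebdbg')
  7 → (28, 'bg')
  8 → (16, 'cddafeaefebdbg')
  9 → (12, 'cegfcddafeaefebdbg')
  10 → (18, 'dafeaefebdbg')
  11 → (27, 'dbg')
  12 → (11, 'dcegfcddafeaefebdbg')
  13 → (17, 'ddafeaefebdbg')
  14 → (0, 'ddgafeageabdcegfcddafeaefebdbg')
  15 → (1, 'dgafeageabdcegfcddafeaefebdbg')
  16 → (8, 'eabdcegfcddafeaefebdbg')
  17 → (21, 'eaefebdbg')
  18 → (5, 'eageabdcegfcddafeaefebdbg')
  19 → (25, 'ebdbg')
  20 → (23, 'efebdbg')
  21 → (13, 'egfcddafeaefebdbg')
  22 → (15, 'fcddafeaefebdbg')
  23 → (20, 'feaefebdbg')
  24 → (4, 'feageabdcegfcddafeaefebdbg')
  25 → (24, 'febdbg')
  26 → (29, 'g')
  27 → (2, 'gafeageabdcegfcddafeaefebdbg')
  28 → (7, 'geabdcegfcddafeaefebdbg')
  29 → (14, 'gfcddafeaefebdbg')

SA = [9, 22, 19, 3, 6, 26, 10, 28, 16, 12, 18, 27, 11, 17, 0, 1, 8, 21, 5, 25, 23, 13, 15, 20, 4, 24, 29, 2, 7, 14]
[i] adj suffixes → lcp
  [1] 9/22 → 1 ('a')
  [2] 22/19 → 1 ('a')
  [3] 19/3 → 4 ('afea')
  [4] 3/6 → 1 ('a')
  [5] 6/26 → 0 ('')
  [6] 26/10 → 2 ('bd')
  [7] 10/28 → 1 ('b')
  [8] 28/16 → 0 ('')
  [9] 16/12 → 1 ('c')
  [10] 12/18 → 0 ('')
  [11] 18/27 → 1 ('d')
  [12] 27/11 → 1 ('d')
  [13] 11/17 → 1 ('d')
  [14] 17/0 → 2 ('dd')
  [15] 0/1 → 1 ('d')
  [16] 1/8 → 0 ('')
  [17] 8/21 → 2 ('ea')
  [18] 21/5 → 2 ('ea')
  [19] 5/25 → 1 ('e')
  [20] 25/23 → 1 ('e')
  [21] 23/13 → 1 ('e')
  [22] 13/15 → 0 ('')
  [23] 15/20 → 1 ('f')
  [24] 20/4 → 3 ('fea')
  [25] 4/24 → 2 ('fe')
  [26] 24/29 → 0 ('')
  [27] 29/2 → 1 ('g')
  [28] 2/7 → 1 ('g')
  [29] 7/14 → 1 ('g')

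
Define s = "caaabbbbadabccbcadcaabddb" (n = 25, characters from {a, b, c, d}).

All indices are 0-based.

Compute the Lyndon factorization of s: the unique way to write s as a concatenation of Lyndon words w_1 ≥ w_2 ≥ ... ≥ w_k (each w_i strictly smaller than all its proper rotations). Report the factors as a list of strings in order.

emit factor 1: 'c' (i=0, period=1)
emit factor 2: 'aaabbbbadabccbcadcaabddb' (i=1, period=24)

["c", "aaabbbbadabccbcadcaabddb"]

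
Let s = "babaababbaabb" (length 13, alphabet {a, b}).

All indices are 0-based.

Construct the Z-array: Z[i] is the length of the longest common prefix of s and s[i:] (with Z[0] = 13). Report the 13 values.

Z[0]=13
i=1: outside box; Z[1]=0
i=2: outside box; Z[2]=2 grow→box=[2,4)
i=3: min(r-i=1, Z[1]=0)=0; Z[3]=0
i=4: outside box; Z[4]=0
i=5: outside box; Z[5]=3 grow→box=[5,8)
i=6: min(r-i=2, Z[1]=0)=0; Z[6]=0
i=7: min(r-i=1, Z[2]=2)=1; Z[7]=1
i=8: outside box; Z[8]=2 grow→box=[8,10)
i=9: min(r-i=1, Z[1]=0)=0; Z[9]=0
i=10: outside box; Z[10]=0
i=11: outside box; Z[11]=1 grow→box=[11,12)
i=12: outside box; Z[12]=1 grow→box=[12,13)

[13, 0, 2, 0, 0, 3, 0, 1, 2, 0, 0, 1, 1]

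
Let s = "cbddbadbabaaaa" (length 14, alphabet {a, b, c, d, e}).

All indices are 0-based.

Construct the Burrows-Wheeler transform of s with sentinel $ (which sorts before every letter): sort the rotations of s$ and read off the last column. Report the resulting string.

rank  rotation         last
    0  $cbddbadbabaaaa  a
    1  a$cbddbadbabaaa  a
    2  aa$cbddbadbabaa  a
    3  aaa$cbddbadbaba  a
    4  aaaa$cbddbadbab  b
    5  abaaaa$cbddbadb  b
    6  adbabaaaa$cbddb  b
    7  baaaa$cbddbadba  a
    8  babaaaa$cbddbad  d
    9  badbabaaaa$cbdd  d
   10  bddbadbabaaaa$c  c
   11  cbddbadbabaaaa$  $
   12  dbabaaaa$cbddba  a
   13  dbadbabaaaa$cbd  d
   14  ddbadbabaaaa$cb  b

aaaabbbaddc$adb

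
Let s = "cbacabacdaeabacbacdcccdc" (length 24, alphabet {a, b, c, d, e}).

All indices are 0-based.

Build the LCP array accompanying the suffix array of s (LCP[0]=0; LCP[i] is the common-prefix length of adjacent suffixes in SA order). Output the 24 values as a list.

[0, 4, 1, 2, 2, 3, 1, 0, 3, 3, 4, 0, 1, 1, 4, 1, 2, 1, 2, 3, 0, 1, 2, 0]

sorted suffixes:
  #0 SA[0]=11  'abacbacdcccdc'
  #1 SA[1]=4  'abacdaeabacbacdcccdc'
  #2 SA[2]=2  'acabacdaeabacbacdcccdc'
  #3 SA[3]=13  'acbacdcccdc'
  #4 SA[4]=6  'acdaeabacbacdcccdc'
  #5 SA[5]=16  'acdcccdc'
  #6 SA[6]=9  'aeabacbacdcccdc'
  #7 SA[7]=1  'bacabacdaeabacbacdcccdc'
  #8 SA[8]=12  'bacbacdcccdc'
  #9 SA[9]=5  'bacdaeabacbacdcccdc'
  #10 SA[10]=15  'bacdcccdc'
  #11 SA[11]=23  'c'
  #12 SA[12]=3  'cabacdaeabacbacdcccdc'
  #13 SA[13]=0  'cbacabacdaeabacbacdcccdc'
  #14 SA[14]=14  'cbacdcccdc'
  #15 SA[15]=19  'cccdc'
  #16 SA[16]=20  'ccdc'
  #17 SA[17]=7  'cdaeabacbacdcccdc'
  #18 SA[18]=21  'cdc'
  #19 SA[19]=17  'cdcccdc'
  #20 SA[20]=8  'daeabacbacdcccdc'
  #21 SA[21]=22  'dc'
  #22 SA[22]=18  'dcccdc'
  #23 SA[23]=10  'eabacbacdcccdc'

SA = [11, 4, 2, 13, 6, 16, 9, 1, 12, 5, 15, 23, 3, 0, 14, 19, 20, 7, 21, 17, 8, 22, 18, 10]
rank  pair      lcp
   1  s[11:],s[4:]  4  'abac'
   2  s[4:],s[2:]  1  'a'
   3  s[2:],s[13:]  2  'ac'
   4  s[13:],s[6:]  2  'ac'
   5  s[6:],s[16:]  3  'acd'
   6  s[16:],s[9:]  1  'a'
   7  s[9:],s[1:]  0  ''
   8  s[1:],s[12:]  3  'bac'
   9  s[12:],s[5:]  3  'bac'
  10  s[5:],s[15:]  4  'bacd'
  11  s[15:],s[23:]  0  ''
  12  s[23:],s[3:]  1  'c'
  13  s[3:],s[0:]  1  'c'
  14  s[0:],s[14:]  4  'cbac'
  15  s[14:],s[19:]  1  'c'
  16  s[19:],s[20:]  2  'cc'
  17  s[20:],s[7:]  1  'c'
  18  s[7:],s[21:]  2  'cd'
  19  s[21:],s[17:]  3  'cdc'
  20  s[17:],s[8:]  0  ''
  21  s[8:],s[22:]  1  'd'
  22  s[22:],s[18:]  2  'dc'
  23  s[18:],s[10:]  0  ''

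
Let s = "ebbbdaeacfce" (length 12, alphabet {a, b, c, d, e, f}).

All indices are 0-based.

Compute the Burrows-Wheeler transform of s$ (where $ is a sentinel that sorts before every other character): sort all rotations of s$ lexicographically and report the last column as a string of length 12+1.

eedebbfabca$c

rank  rotation       last
    0  $ebbbdaeacfce  e
    1  acfce$ebbbdae  e
    2  aeacfce$ebbbd  d
    3  bbbdaeacfce$e  e
    4  bbdaeacfce$eb  b
    5  bdaeacfce$ebb  b
    6  ce$ebbbdaeacf  f
    7  cfce$ebbbdaea  a
    8  daeacfce$ebbb  b
    9  e$ebbbdaeacfc  c
   10  eacfce$ebbbda  a
   11  ebbbdaeacfce$  $
   12  fce$ebbbdaeac  c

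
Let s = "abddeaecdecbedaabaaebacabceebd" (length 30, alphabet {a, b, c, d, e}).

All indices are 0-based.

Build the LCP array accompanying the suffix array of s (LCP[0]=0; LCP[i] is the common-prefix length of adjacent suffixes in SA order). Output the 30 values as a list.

[0, 2, 1, 2, 2, 1, 1, 2, 0, 2, 1, 1, 2, 1, 0, 1, 1, 1, 0, 1, 1, 1, 2, 0, 1, 2, 1, 2, 1, 1]

rank | idx | suffix
   0 |  14 | aabaaebacabceebd
   1 |  17 | aaebacabceebd
   2 |  15 | abaaebacabceebd
   3 |  23 | abceebd
   4 |   0 | abddeaecdecbedaabaaebacabceebd
   5 |  21 | acabceebd
   6 |  18 | aebacabceebd
   7 |   5 | aecdecbedaabaaebacabceebd
   8 |  16 | baaebacabceebd
   9 |  20 | bacabceebd
  10 |  24 | bceebd
  11 |  28 | bd
  12 |   1 | bddeaecdecbedaabaaebacabceebd
  13 |  11 | bedaabaaebacabceebd
  14 |  22 | cabceebd
  15 |  10 | cbedaabaaebacabceebd
  16 |   7 | cdecbedaabaaebacabceebd
  17 |  25 | ceebd
  18 |  29 | d
  19 |  13 | daabaaebacabceebd
  20 |   2 | ddeaecdecbedaabaaebacabceebd
  21 |   3 | deaecdecbedaabaaebacabceebd
  22 |   8 | decbedaabaaebacabceebd
  23 |   4 | eaecdecbedaabaaebacabceebd
  24 |  19 | ebacabceebd
  25 |  27 | ebd
  26 |   9 | ecbedaabaaebacabceebd
  27 |   6 | ecdecbedaabaaebacabceebd
  28 |  12 | edaabaaebacabceebd
  29 |  26 | eebd

SA = [14, 17, 15, 23, 0, 21, 18, 5, 16, 20, 24, 28, 1, 11, 22, 10, 7, 25, 29, 13, 2, 3, 8, 4, 19, 27, 9, 6, 12, 26]
[i] adj suffixes → lcp
  [1] 14/17 → 2 ('aa')
  [2] 17/15 → 1 ('a')
  [3] 15/23 → 2 ('ab')
  [4] 23/0 → 2 ('ab')
  [5] 0/21 → 1 ('a')
  [6] 21/18 → 1 ('a')
  [7] 18/5 → 2 ('ae')
  [8] 5/16 → 0 ('')
  [9] 16/20 → 2 ('ba')
  [10] 20/24 → 1 ('b')
  [11] 24/28 → 1 ('b')
  [12] 28/1 → 2 ('bd')
  [13] 1/11 → 1 ('b')
  [14] 11/22 → 0 ('')
  [15] 22/10 → 1 ('c')
  [16] 10/7 → 1 ('c')
  [17] 7/25 → 1 ('c')
  [18] 25/29 → 0 ('')
  [19] 29/13 → 1 ('d')
  [20] 13/2 → 1 ('d')
  [21] 2/3 → 1 ('d')
  [22] 3/8 → 2 ('de')
  [23] 8/4 → 0 ('')
  [24] 4/19 → 1 ('e')
  [25] 19/27 → 2 ('eb')
  [26] 27/9 → 1 ('e')
  [27] 9/6 → 2 ('ec')
  [28] 6/12 → 1 ('e')
  [29] 12/26 → 1 ('e')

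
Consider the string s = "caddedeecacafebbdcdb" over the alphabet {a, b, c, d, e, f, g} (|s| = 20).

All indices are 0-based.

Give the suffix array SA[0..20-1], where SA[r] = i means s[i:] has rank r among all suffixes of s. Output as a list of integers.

rank | idx | suffix
   0 |   9 | acafebbdcdb
   1 |   1 | addedeecacafebbdcdb
   2 |  11 | afebbdcdb
   3 |  19 | b
   4 |  14 | bbdcdb
   5 |  15 | bdcdb
   6 |   8 | cacafebbdcdb
   7 |   0 | caddedeecacafebbdcdb
   8 |  10 | cafebbdcdb
   9 |  17 | cdb
  10 |  18 | db
  11 |  16 | dcdb
  12 |   2 | ddedeecacafebbdcdb
  13 |   3 | dedeecacafebbdcdb
  14 |   5 | deecacafebbdcdb
  15 |  13 | ebbdcdb
  16 |   7 | ecacafebbdcdb
  17 |   4 | edeecacafebbdcdb
  18 |   6 | eecacafebbdcdb
  19 |  12 | febbdcdb

[9, 1, 11, 19, 14, 15, 8, 0, 10, 17, 18, 16, 2, 3, 5, 13, 7, 4, 6, 12]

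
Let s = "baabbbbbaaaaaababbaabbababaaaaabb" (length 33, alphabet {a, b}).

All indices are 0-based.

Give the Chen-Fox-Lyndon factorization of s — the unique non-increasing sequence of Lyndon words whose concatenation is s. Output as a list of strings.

["b", "aabbbbb", "aaaaaababbaabbababaaaaabb"]

emit factor 1: 'b' (i=0, period=1)
emit factor 2: 'aabbbbb' (i=1, period=7)
emit factor 3: 'aaaaaababbaabbababaaaaabb' (i=8, period=25)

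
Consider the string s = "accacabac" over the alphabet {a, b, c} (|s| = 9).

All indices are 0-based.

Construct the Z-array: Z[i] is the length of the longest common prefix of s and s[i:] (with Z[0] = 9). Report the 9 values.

Z[0]=9
i=1: i≥r, start 0; Z[1]=0
i=2: i≥r, start 0; Z[2]=0
i=3: i≥r, start 0; Z[3]=2 extend→box=[3,5)
i=4: min(r-i=1, Z[1]=0)=0; Z[4]=0
i=5: i≥r, start 0; Z[5]=1 extend→box=[5,6)
i=6: i≥r, start 0; Z[6]=0
i=7: i≥r, start 0; Z[7]=2 extend→box=[7,9)
i=8: min(r-i=1, Z[1]=0)=0; Z[8]=0

[9, 0, 0, 2, 0, 1, 0, 2, 0]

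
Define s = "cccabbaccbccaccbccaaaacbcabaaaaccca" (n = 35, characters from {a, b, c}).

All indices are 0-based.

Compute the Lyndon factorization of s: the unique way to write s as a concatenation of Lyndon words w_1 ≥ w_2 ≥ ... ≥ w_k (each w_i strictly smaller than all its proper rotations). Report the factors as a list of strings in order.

emit factor 1: 'c' (i=0, period=1)
emit factor 2: 'c' (i=1, period=1)
emit factor 3: 'c' (i=2, period=1)
emit factor 4: 'abbaccbccaccbcc' (i=3, period=15)
emit factor 5: 'aaaacbcabaaaaccc' (i=18, period=16)
emit factor 6: 'a' (i=34, period=1)

["c", "c", "c", "abbaccbccaccbcc", "aaaacbcabaaaaccc", "a"]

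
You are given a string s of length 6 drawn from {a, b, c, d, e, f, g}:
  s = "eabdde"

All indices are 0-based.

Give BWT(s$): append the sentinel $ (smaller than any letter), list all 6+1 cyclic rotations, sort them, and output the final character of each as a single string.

rank  rotation last
    0  $eabdde  e
    1  abdde$e  e
    2  bdde$ea  a
    3  dde$eab  b
    4  de$eabd  d
    5  e$eabdd  d
    6  eabdde$  $

eeabdd$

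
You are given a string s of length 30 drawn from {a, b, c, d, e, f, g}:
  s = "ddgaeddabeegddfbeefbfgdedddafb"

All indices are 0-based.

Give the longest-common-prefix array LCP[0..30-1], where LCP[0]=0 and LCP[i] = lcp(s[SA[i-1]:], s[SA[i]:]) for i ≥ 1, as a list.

[0, 1, 1, 0, 1, 3, 1, 0, 2, 1, 3, 2, 2, 2, 1, 1, 1, 0, 3, 1, 2, 1, 1, 0, 2, 2, 1, 0, 1, 2]

rank→(start, suffix):
  0 → (7, 'abeegddfbeefbfgdedddafb')
  1 → (3, 'aeddabeegddfbeefbfgdedddafb')
  2 → (27, 'afb')
  3 → (29, 'b')
  4 → (15, 'beefbfgdedddafb')
  5 → (8, 'beegddfbeefbfgdedddafb')
  6 → (19, 'bfgdedddafb')
  7 → (6, 'dabeegddfbeefbfgdedddafb')
  8 → (26, 'dafb')
  9 → (5, 'ddabeegddfbeefbfgdedddafb')
  10 → (25, 'ddafb')
  11 → (24, 'dddafb')
  12 → (12, 'ddfbeefbfgdedddafb')
  13 → (0, 'ddgaeddabeegddfbeefbfgdedddafb')
  14 → (22, 'dedddafb')
  15 → (13, 'dfbeefbfgdedddafb')
  16 → (1, 'dgaeddabeegddfbeefbfgdedddafb')
  17 → (4, 'eddabeegddfbeefbfgdedddafb')
  18 → (23, 'edddafb')
  19 → (16, 'eefbfgdedddafb')
  20 → (9, 'eegddfbeefbfgdedddafb')
  21 → (17, 'efbfgdedddafb')
  22 → (10, 'egddfbeefbfgdedddafb')
  23 → (28, 'fb')
  24 → (14, 'fbeefbfgdedddafb')
  25 → (18, 'fbfgdedddafb')
  26 → (20, 'fgdedddafb')
  27 → (2, 'gaeddabeegddfbeefbfgdedddafb')
  28 → (11, 'gddfbeefbfgdedddafb')
  29 → (21, 'gdedddafb')

SA = [7, 3, 27, 29, 15, 8, 19, 6, 26, 5, 25, 24, 12, 0, 22, 13, 1, 4, 23, 16, 9, 17, 10, 28, 14, 18, 20, 2, 11, 21]
[i] adj suffixes → lcp
  [1] 7/3 → 1 ('a')
  [2] 3/27 → 1 ('a')
  [3] 27/29 → 0 ('')
  [4] 29/15 → 1 ('b')
  [5] 15/8 → 3 ('bee')
  [6] 8/19 → 1 ('b')
  [7] 19/6 → 0 ('')
  [8] 6/26 → 2 ('da')
  [9] 26/5 → 1 ('d')
  [10] 5/25 → 3 ('dda')
  [11] 25/24 → 2 ('dd')
  [12] 24/12 → 2 ('dd')
  [13] 12/0 → 2 ('dd')
  [14] 0/22 → 1 ('d')
  [15] 22/13 → 1 ('d')
  [16] 13/1 → 1 ('d')
  [17] 1/4 → 0 ('')
  [18] 4/23 → 3 ('edd')
  [19] 23/16 → 1 ('e')
  [20] 16/9 → 2 ('ee')
  [21] 9/17 → 1 ('e')
  [22] 17/10 → 1 ('e')
  [23] 10/28 → 0 ('')
  [24] 28/14 → 2 ('fb')
  [25] 14/18 → 2 ('fb')
  [26] 18/20 → 1 ('f')
  [27] 20/2 → 0 ('')
  [28] 2/11 → 1 ('g')
  [29] 11/21 → 2 ('gd')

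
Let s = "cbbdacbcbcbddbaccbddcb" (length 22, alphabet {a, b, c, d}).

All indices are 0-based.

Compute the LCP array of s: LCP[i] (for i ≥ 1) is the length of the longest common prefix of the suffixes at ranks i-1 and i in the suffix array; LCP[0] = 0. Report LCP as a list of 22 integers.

[0, 2, 0, 1, 1, 1, 3, 1, 2, 3, 0, 2, 2, 4, 2, 4, 1, 0, 1, 1, 1, 2]

rank→(start, suffix):
  0 → (4, 'acbcbcbddbaccbddcb')
  1 → (14, 'accbddcb')
  2 → (21, 'b')
  3 → (13, 'baccbddcb')
  4 → (1, 'bbdacbcbcbddbaccbddcb')
  5 → (6, 'bcbcbddbaccbddcb')
  6 → (8, 'bcbddbaccbddcb')
  7 → (2, 'bdacbcbcbddbaccbddcb')
  8 → (10, 'bddbaccbddcb')
  9 → (17, 'bddcb')
  10 → (20, 'cb')
  11 → (0, 'cbbdacbcbcbddbaccbddcb')
  12 → (5, 'cbcbcbddbaccbddcb')
  13 → (7, 'cbcbddbaccbddcb')
  14 → (9, 'cbddbaccbddcb')
  15 → (16, 'cbddcb')
  16 → (15, 'ccbddcb')
  17 → (3, 'dacbcbcbddbaccbddcb')
  18 → (12, 'dbaccbddcb')
  19 → (19, 'dcb')
  20 → (11, 'ddbaccbddcb')
  21 → (18, 'ddcb')

SA = [4, 14, 21, 13, 1, 6, 8, 2, 10, 17, 20, 0, 5, 7, 9, 16, 15, 3, 12, 19, 11, 18]
rank  pair      lcp
   1  s[4:],s[14:]  2  'ac'
   2  s[14:],s[21:]  0  ''
   3  s[21:],s[13:]  1  'b'
   4  s[13:],s[1:]  1  'b'
   5  s[1:],s[6:]  1  'b'
   6  s[6:],s[8:]  3  'bcb'
   7  s[8:],s[2:]  1  'b'
   8  s[2:],s[10:]  2  'bd'
   9  s[10:],s[17:]  3  'bdd'
  10  s[17:],s[20:]  0  ''
  11  s[20:],s[0:]  2  'cb'
  12  s[0:],s[5:]  2  'cb'
  13  s[5:],s[7:]  4  'cbcb'
  14  s[7:],s[9:]  2  'cb'
  15  s[9:],s[16:]  4  'cbdd'
  16  s[16:],s[15:]  1  'c'
  17  s[15:],s[3:]  0  ''
  18  s[3:],s[12:]  1  'd'
  19  s[12:],s[19:]  1  'd'
  20  s[19:],s[11:]  1  'd'
  21  s[11:],s[18:]  2  'dd'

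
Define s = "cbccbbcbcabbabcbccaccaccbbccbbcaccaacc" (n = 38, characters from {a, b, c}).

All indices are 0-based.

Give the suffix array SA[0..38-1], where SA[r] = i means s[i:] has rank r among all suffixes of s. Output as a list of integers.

[34, 9, 12, 35, 31, 18, 21, 11, 10, 28, 4, 24, 7, 29, 5, 13, 15, 25, 1, 37, 33, 8, 30, 17, 20, 27, 3, 23, 6, 14, 0, 36, 32, 16, 19, 26, 2, 22]

sorted suffixes:
  #0 SA[0]=34  'aacc'
  #1 SA[1]=9  'abbabcbccaccaccbbccbbcaccaacc'
  #2 SA[2]=12  'abcbccaccaccbbccbbcaccaacc'
  #3 SA[3]=35  'acc'
  #4 SA[4]=31  'accaacc'
  #5 SA[5]=18  'accaccbbccbbcaccaacc'
  #6 SA[6]=21  'accbbccbbcaccaacc'
  #7 SA[7]=11  'babcbccaccaccbbccbbcaccaacc'
  #8 SA[8]=10  'bbabcbccaccaccbbccbbcaccaacc'
  #9 SA[9]=28  'bbcaccaacc'
  #10 SA[10]=4  'bbcbcabbabcbccaccaccbbccbbcaccaacc'
  #11 SA[11]=24  'bbccbbcaccaacc'
  #12 SA[12]=7  'bcabbabcbccaccaccbbccbbcaccaacc'
  #13 SA[13]=29  'bcaccaacc'
  #14 SA[14]=5  'bcbcabbabcbccaccaccbbccbbcaccaacc'
  #15 SA[15]=13  'bcbccaccaccbbccbbcaccaacc'
  #16 SA[16]=15  'bccaccaccbbccbbcaccaacc'
  #17 SA[17]=25  'bccbbcaccaacc'
  #18 SA[18]=1  'bccbbcbcabbabcbccaccaccbbccbbcaccaacc'
  #19 SA[19]=37  'c'
  #20 SA[20]=33  'caacc'
  #21 SA[21]=8  'cabbabcbccaccaccbbccbbcaccaacc'
  #22 SA[22]=30  'caccaacc'
  #23 SA[23]=17  'caccaccbbccbbcaccaacc'
  #24 SA[24]=20  'caccbbccbbcaccaacc'
  #25 SA[25]=27  'cbbcaccaacc'
  #26 SA[26]=3  'cbbcbcabbabcbccaccaccbbccbbcaccaacc'
  #27 SA[27]=23  'cbbccbbcaccaacc'
  #28 SA[28]=6  'cbcabbabcbccaccaccbbccbbcaccaacc'
  #29 SA[29]=14  'cbccaccaccbbccbbcaccaacc'
  #30 SA[30]=0  'cbccbbcbcabbabcbccaccaccbbccbbcaccaacc'
  #31 SA[31]=36  'cc'
  #32 SA[32]=32  'ccaacc'
  #33 SA[33]=16  'ccaccaccbbccbbcaccaacc'
  #34 SA[34]=19  'ccaccbbccbbcaccaacc'
  #35 SA[35]=26  'ccbbcaccaacc'
  #36 SA[36]=2  'ccbbcbcabbabcbccaccaccbbccbbcaccaacc'
  #37 SA[37]=22  'ccbbccbbcaccaacc'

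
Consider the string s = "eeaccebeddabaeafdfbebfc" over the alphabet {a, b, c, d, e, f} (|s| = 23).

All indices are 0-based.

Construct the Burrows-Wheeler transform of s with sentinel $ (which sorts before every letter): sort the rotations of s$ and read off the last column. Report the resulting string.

cdebeafeefacdefeacbb$dba

rank  rotation                  last
    0  $eeaccebeddabaeafdfbebfc  c
    1  abaeafdfbebfc$eeaccebedd  d
    2  accebeddabaeafdfbebfc$ee  e
    3  aeafdfbebfc$eeaccebeddab  b
    4  afdfbebfc$eeaccebeddabae  e
    5  baeafdfbebfc$eeaccebedda  a
    6  bebfc$eeaccebeddabaeafdf  f
    7  beddabaeafdfbebfc$eeacce  e
    8  bfc$eeaccebeddabaeafdfbe  e
    9  c$eeaccebeddabaeafdfbebf  f
   10  ccebeddabaeafdfbebfc$eea  a
   11  cebeddabaeafdfbebfc$eeac  c
   12  dabaeafdfbebfc$eeaccebed  d
   13  ddabaeafdfbebfc$eeaccebe  e
   14  dfbebfc$eeaccebeddabaeaf  f
   15  eaccebeddabaeafdfbebfc$e  e
   16  eafdfbebfc$eeaccebeddaba  a
   17  ebeddabaeafdfbebfc$eeacc  c
   18  ebfc$eeaccebeddabaeafdfb  b
   19  eddabaeafdfbebfc$eeacceb  b
   20  eeaccebeddabaeafdfbebfc$  $
   21  fbebfc$eeaccebeddabaeafd  d
   22  fc$eeaccebeddabaeafdfbeb  b
   23  fdfbebfc$eeaccebeddabaea  a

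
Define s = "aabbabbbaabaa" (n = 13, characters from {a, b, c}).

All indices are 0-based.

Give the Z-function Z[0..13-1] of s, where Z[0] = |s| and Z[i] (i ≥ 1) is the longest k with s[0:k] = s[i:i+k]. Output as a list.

[13, 1, 0, 0, 1, 0, 0, 0, 3, 1, 0, 2, 1]

Z[0]=13
i=1: fresh scan; Z[1]=1 grow→box=[1,2)
i=2: fresh scan; Z[2]=0
i=3: fresh scan; Z[3]=0
i=4: fresh scan; Z[4]=1 grow→box=[4,5)
i=5: fresh scan; Z[5]=0
i=6: fresh scan; Z[6]=0
i=7: fresh scan; Z[7]=0
i=8: fresh scan; Z[8]=3 grow→box=[8,11)
i=9: min(r-i=2, Z[1]=1)=1; Z[9]=1
i=10: min(r-i=1, Z[2]=0)=0; Z[10]=0
i=11: fresh scan; Z[11]=2 grow→box=[11,13)
i=12: min(r-i=1, Z[1]=1)=1; Z[12]=1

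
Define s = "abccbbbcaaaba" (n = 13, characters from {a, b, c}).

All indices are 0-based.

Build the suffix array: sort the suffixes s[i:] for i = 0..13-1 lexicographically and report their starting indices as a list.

sorted suffixes:
  #0 SA[0]=12  'a'
  #1 SA[1]=8  'aaaba'
  #2 SA[2]=9  'aaba'
  #3 SA[3]=10  'aba'
  #4 SA[4]=0  'abccbbbcaaaba'
  #5 SA[5]=11  'ba'
  #6 SA[6]=4  'bbbcaaaba'
  #7 SA[7]=5  'bbcaaaba'
  #8 SA[8]=6  'bcaaaba'
  #9 SA[9]=1  'bccbbbcaaaba'
  #10 SA[10]=7  'caaaba'
  #11 SA[11]=3  'cbbbcaaaba'
  #12 SA[12]=2  'ccbbbcaaaba'

[12, 8, 9, 10, 0, 11, 4, 5, 6, 1, 7, 3, 2]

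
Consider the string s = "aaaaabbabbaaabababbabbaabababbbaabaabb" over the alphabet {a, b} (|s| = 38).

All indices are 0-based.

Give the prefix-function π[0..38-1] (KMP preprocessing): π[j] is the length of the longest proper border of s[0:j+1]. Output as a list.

[0, 1, 2, 3, 4, 0, 0, 1, 0, 0, 1, 2, 3, 0, 1, 0, 1, 0, 0, 1, 0, 0, 1, 2, 0, 1, 0, 1, 0, 0, 0, 1, 2, 0, 1, 2, 0, 0]

π[0] = 0
j=1 s[j]='a': π[1]=1 (border 'a')
j=2 s[j]='a': π[2]=2 (border 'aa')
j=3 s[j]='a': π[3]=3 (border 'aaa')
j=4 s[j]='a': π[4]=4 (border 'aaaa')
j=5 s[j]='b': k: 4→3→2→1→0; π[5]=0 (border '')
j=6 s[j]='b': π[6]=0 (border '')
j=7 s[j]='a': π[7]=1 (border 'a')
j=8 s[j]='b': k: 1→0; π[8]=0 (border '')
j=9 s[j]='b': π[9]=0 (border '')
j=10 s[j]='a': π[10]=1 (border 'a')
j=11 s[j]='a': π[11]=2 (border 'aa')
j=12 s[j]='a': π[12]=3 (border 'aaa')
j=13 s[j]='b': k: 3→2→1→0; π[13]=0 (border '')
j=14 s[j]='a': π[14]=1 (border 'a')
j=15 s[j]='b': k: 1→0; π[15]=0 (border '')
j=16 s[j]='a': π[16]=1 (border 'a')
j=17 s[j]='b': k: 1→0; π[17]=0 (border '')
j=18 s[j]='b': π[18]=0 (border '')
j=19 s[j]='a': π[19]=1 (border 'a')
j=20 s[j]='b': k: 1→0; π[20]=0 (border '')
j=21 s[j]='b': π[21]=0 (border '')
j=22 s[j]='a': π[22]=1 (border 'a')
j=23 s[j]='a': π[23]=2 (border 'aa')
j=24 s[j]='b': k: 2→1→0; π[24]=0 (border '')
j=25 s[j]='a': π[25]=1 (border 'a')
j=26 s[j]='b': k: 1→0; π[26]=0 (border '')
j=27 s[j]='a': π[27]=1 (border 'a')
j=28 s[j]='b': k: 1→0; π[28]=0 (border '')
j=29 s[j]='b': π[29]=0 (border '')
j=30 s[j]='b': π[30]=0 (border '')
j=31 s[j]='a': π[31]=1 (border 'a')
j=32 s[j]='a': π[32]=2 (border 'aa')
j=33 s[j]='b': k: 2→1→0; π[33]=0 (border '')
j=34 s[j]='a': π[34]=1 (border 'a')
j=35 s[j]='a': π[35]=2 (border 'aa')
j=36 s[j]='b': k: 2→1→0; π[36]=0 (border '')
j=37 s[j]='b': π[37]=0 (border '')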